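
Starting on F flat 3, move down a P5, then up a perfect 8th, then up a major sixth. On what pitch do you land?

A perfect fifth down from Fb3 is Bbb2.
Up a perfect octave from Bbb2: Bbb3 (12 semitones up).
Bbb3 up a major sixth → Gb4 (9 semitones).

G flat 4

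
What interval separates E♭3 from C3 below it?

Descending from Eb3 to C3 is the same interval as ascending C3 to Eb3.
C to E spans three letter names (C-D-E): a third.
At 3 semitones, C3→Eb3 falls one short of a major third: minor.

minor third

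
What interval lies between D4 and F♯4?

D to F spans three letter names (D-E-F): a third.
D4 to F#4 is 4 semitones, matching the major third exactly, so the quality is major.

M3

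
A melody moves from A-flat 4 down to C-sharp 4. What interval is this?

Descending from Ab4 to C#4 is the same interval as ascending C#4 to Ab4.
C to A spans six letter names (C-D-E-F-G-A): a sixth.
C#4 to Ab4 spans 7 semitones — two semitones narrower than the major sixth (9) — giving a diminished sixth.

d6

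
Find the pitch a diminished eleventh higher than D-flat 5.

G-double-flat 6

Four letters up from D (plus an octave) reaches G.
A diminished eleventh spans 16 semitones, so from Db5 the target pitch is Gbb6.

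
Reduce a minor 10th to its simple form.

m3

Take out an octave (7 from the number): 10 − 7 = 3.
So a minor tenth is an octave plus a minor third. The quality is unchanged.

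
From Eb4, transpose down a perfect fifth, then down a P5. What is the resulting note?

Db3

Eb4 down a perfect fifth → Ab3 (7 semitones).
A perfect fifth down from Ab3 is Db3.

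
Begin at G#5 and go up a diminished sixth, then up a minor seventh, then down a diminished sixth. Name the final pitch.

F#6

G#5 up a diminished sixth → Eb6 (7 semitones).
Up a minor seventh from Eb6: Db7 (10 semitones up).
A diminished sixth down from Db7 is F#6.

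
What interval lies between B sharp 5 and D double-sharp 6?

B to D spans three letter names (B-C-D), so the interval is some kind of third.
The major third spans 4 semitones, and B#5 to D##6 is exactly 4 semitones — so this is a major third.

major third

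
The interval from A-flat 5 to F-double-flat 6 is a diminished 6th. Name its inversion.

A3

The rule of nine gives the new number: 9 − 6 = 3, so a sixth becomes a third.
The quality also flips — diminished becomes augmented — giving an augmented third.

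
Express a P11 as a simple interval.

perfect 4th

Each octave removed subtracts seven from the number: 11 − 7 = 4.
That makes a perfect eleventh a compound perfect fourth — an octave plus a perfect fourth.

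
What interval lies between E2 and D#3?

M7

E to D spans seven letter names (E-F-G-A-B-C-D): a seventh.
Counting semitones, E2→D#3 is 11, which is the major seventh.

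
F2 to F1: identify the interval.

P8

Descending from F2 to F1 is the same interval as ascending F1 to F2.
F to F is the same letter name, plus an octave, so the interval is some kind of octave.
F1 to F2 is 12 semitones, matching the perfect octave exactly, so the quality is perfect.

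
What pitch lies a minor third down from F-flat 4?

Counting three letter names down from F lands on D.
A minor third spans 3 semitones, so from Fb4 the target pitch is Db4.

D-flat 4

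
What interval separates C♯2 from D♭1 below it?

Descending from C#2 to Db1 is the same interval as ascending Db1 to C#2.
D to C spans seven letter names (D-E-F-G-A-B-C) — that makes it a seventh of some quality.
A major seventh would be 11 semitones; Db1 to C#2 is 12, one semitone wider, so the interval is augmented.

augmented 7th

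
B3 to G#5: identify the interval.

M13

B to G spans six letter names (B-C-D-E-F-G), plus an octave, so the interval is some kind of thirteenth.
The major thirteenth spans 21 semitones, and B3 to G#5 is exactly 21 semitones — so this is a major thirteenth.
(Equivalently, a compound major sixth: a major sixth plus an octave.)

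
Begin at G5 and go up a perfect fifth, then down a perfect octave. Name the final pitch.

D5

G5 up a perfect fifth → D6 (7 semitones).
Down a perfect octave from D6: D5 (12 semitones down).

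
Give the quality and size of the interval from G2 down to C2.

Descending from G2 to C2 is the same interval as ascending C2 to G2.
C to G spans five letter names (C-D-E-F-G): a fifth.
C2 to G2 is 7 semitones, matching the perfect fifth exactly, so the quality is perfect.

perfect fifth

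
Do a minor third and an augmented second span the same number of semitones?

A minor third spans 3 semitones, and an augmented second also spans 3 semitones — they're enharmonic.

Yes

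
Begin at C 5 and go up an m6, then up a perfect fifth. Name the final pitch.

Up a minor sixth from C5: Ab5 (8 semitones up).
Ab5 up a perfect fifth → Eb6 (7 semitones).

E flat 6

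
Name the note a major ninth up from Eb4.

The ninth's letter: E up two letter names plus an octave → F.
A major ninth is 14 semitones; 14 semitones up from Eb4 gives F5.

F5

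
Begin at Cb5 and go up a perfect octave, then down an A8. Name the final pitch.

Cb5 up a perfect octave → Cb6 (12 semitones).
An augmented octave down from Cb6 is Cbb5.

Cbb5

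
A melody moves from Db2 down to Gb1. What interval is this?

perfect 5th

Descending from Db2 to Gb1 is the same interval as ascending Gb1 to Db2.
G to D spans five letter names (G-A-B-C-D): a fifth.
The perfect fifth spans 7 semitones, and Gb1 to Db2 is exactly 7 semitones — so this is a perfect fifth.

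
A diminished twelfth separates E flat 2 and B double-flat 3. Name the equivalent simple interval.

Take out an octave (7 from the number): 12 − 7 = 5.
So a diminished twelfth is an octave plus a diminished fifth. The quality is unchanged.

diminished fifth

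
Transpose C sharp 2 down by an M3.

Three letter names down from C: A.
Moving 4 semitones down from C#2 (the size of a major third) reaches A1.

A 1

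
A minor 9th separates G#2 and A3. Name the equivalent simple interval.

Each octave removed subtracts seven from the number: 9 − 7 = 2.
Quality carries through unchanged, so the simple form is a minor second.

m2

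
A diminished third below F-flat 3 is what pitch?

D 3

Counting three letter names down from F lands on D.
A diminished third spans 2 semitones, so from Fb3 the target pitch is D3.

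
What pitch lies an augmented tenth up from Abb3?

Three letters up from A (plus an octave) reaches C.
Moving 17 semitones up from Abb3 (the size of an augmented tenth) reaches C5.

C5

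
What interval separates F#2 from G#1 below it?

Descending from F#2 to G#1 is the same interval as ascending G#1 to F#2.
G to F spans seven letter names (G-A-B-C-D-E-F): a seventh.
A major seventh would be 11 semitones, but G#1 to F#2 is 10 — one semitone narrower, making it a minor seventh.

minor 7th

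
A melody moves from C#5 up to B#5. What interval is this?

major seventh

C to B spans seven letter names (C-D-E-F-G-A-B), so the interval is some kind of seventh.
Counting semitones, C#5→B#5 is 11, which is the major seventh.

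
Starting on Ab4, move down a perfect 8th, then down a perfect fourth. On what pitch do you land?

Eb3

A perfect octave down from Ab4 is Ab3.
Down a perfect fourth from Ab3: Eb3 (5 semitones down).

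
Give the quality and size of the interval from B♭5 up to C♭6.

B to C spans two letter names (B-C), so the interval is some kind of second.
At 1 semitone, Bb5→Cb6 falls one short of a major second: minor.

minor second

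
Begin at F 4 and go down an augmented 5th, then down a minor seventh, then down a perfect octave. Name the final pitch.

F4 down an augmented fifth → Bbb3 (8 semitones).
Down a minor seventh from Bbb3: Cb3 (10 semitones down).
A perfect octave down from Cb3 is Cb2.

C flat 2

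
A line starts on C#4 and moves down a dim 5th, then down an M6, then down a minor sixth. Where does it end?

C##2

A diminished fifth down from C#4 is F##3.
A major sixth down from F##3 is A#2.
A minor sixth down from A#2 is C##2.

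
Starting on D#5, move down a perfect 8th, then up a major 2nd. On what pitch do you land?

Down a perfect octave from D#5: D#4 (12 semitones down).
A major second up from D#4 is E#4.

E#4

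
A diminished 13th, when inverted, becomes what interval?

augmented 3rd

First reduce the compound diminished thirteenth to its simple form, a diminished sixth.
Inverted interval numbers add to nine, so a sixth pairs with a third (6 + 3 = 9).
The quality also flips — diminished becomes augmented — giving an augmented third.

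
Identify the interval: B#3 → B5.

B to B is the same letter name, plus 2 octaves — that makes it a fifteenth of some quality.
A perfect fifteenth would be 24 semitones; B#3 to B5 is 23, one semitone narrower, so the interval is diminished.
(Equivalently, a compound diminished octave: a diminished octave plus an octave.)

diminished fifteenth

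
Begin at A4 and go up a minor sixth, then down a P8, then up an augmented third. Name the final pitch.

A#4

A minor sixth up from A4 is F5.
A perfect octave down from F5 is F4.
An augmented third up from F4 is A#4.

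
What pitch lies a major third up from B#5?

Counting three letter names up from B lands on D.
Moving 4 semitones up from B#5 (the size of a major third) reaches D##6.

D##6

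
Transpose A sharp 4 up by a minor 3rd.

C sharp 5

Counting three letter names up from A lands on C.
A minor third spans 3 semitones, so from A#4 the target pitch is C#5.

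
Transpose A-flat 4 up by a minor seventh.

G-flat 5

Seven letter names up from A: G.
A minor seventh spans 10 semitones, so from Ab4 the target pitch is Gb5.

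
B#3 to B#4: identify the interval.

perfect octave

B to B is the same letter name, plus an octave: an octave.
Counting semitones, B#3→B#4 is 12, which is the perfect octave.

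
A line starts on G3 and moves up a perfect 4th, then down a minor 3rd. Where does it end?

A3

A perfect fourth up from G3 is C4.
Down a minor third from C4: A3 (3 semitones down).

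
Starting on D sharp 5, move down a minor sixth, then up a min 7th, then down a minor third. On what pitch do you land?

D#5 down a minor sixth → F##4 (8 semitones).
Up a minor seventh from F##4: E#5 (10 semitones up).
Down a minor third from E#5: C##5 (3 semitones down).

C double-sharp 5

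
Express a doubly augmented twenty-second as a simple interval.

Take out 2 octaves (14 from the number): 22 − 14 = 8.
Quality carries through unchanged, so the simple form is a doubly augmented octave.

AA8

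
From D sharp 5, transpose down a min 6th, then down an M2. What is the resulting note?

E sharp 4

A minor sixth down from D#5 is F##4.
A major second down from F##4 is E#4.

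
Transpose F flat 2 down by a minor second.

E flat 2

The second takes the letter from F down to E.
A minor second is 1 semitone; 1 semitone down from Fb2 gives Eb2.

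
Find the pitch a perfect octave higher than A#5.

An octave keeps the letter name A, an octave up from A.
A perfect octave spans 12 semitones, so from A#5 the target pitch is A#6.

A#6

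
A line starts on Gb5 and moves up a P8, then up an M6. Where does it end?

Eb7

Gb5 up a perfect octave → Gb6 (12 semitones).
A major sixth up from Gb6 is Eb7.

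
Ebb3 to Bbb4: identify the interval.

P12

E to B spans five letter names (E-F-G-A-B), plus an octave: a twelfth.
Ebb3 to Bbb4 is 19 semitones, matching the perfect twelfth exactly, so the quality is perfect.
(Equivalently, a compound perfect fifth: a perfect fifth plus an octave.)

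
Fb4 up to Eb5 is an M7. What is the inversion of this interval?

minor 2nd

Inverted interval numbers add to nine, so a seventh pairs with a second (7 + 2 = 9).
And major becomes minor under inversion, so we get a minor second.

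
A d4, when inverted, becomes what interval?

Inverted interval numbers add to nine, so a fourth pairs with a fifth (4 + 5 = 9).
Quality inverts too: diminished becomes augmented. That makes the inversion an augmented fifth.

A5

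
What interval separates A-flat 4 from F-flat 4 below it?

major 3rd

Descending from Ab4 to Fb4 is the same interval as ascending Fb4 to Ab4.
F to A spans three letter names (F-G-A), so the interval is some kind of third.
Counting semitones, Fb4→Ab4 is 4, which is the major third.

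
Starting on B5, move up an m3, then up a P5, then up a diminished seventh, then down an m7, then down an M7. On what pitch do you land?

Bbb5

A minor third up from B5 is D6.
D6 up a perfect fifth → A6 (7 semitones).
Up a diminished seventh from A6: Gb7 (9 semitones up).
Gb7 down a minor seventh → Ab6 (10 semitones).
A major seventh down from Ab6 is Bbb5.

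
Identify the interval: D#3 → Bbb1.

doubly augmented tenth

Descending from D#3 to Bbb1 is the same interval as ascending Bbb1 to D#3.
B to D spans three letter names (B-C-D), plus an octave: a tenth.
Bbb1 to D#3 spans 18 semitones — two semitones wider than the major tenth (16) — giving a doubly augmented tenth.
(Equivalently, a compound doubly augmented third: a doubly augmented third plus an octave.)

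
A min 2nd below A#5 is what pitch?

The second takes the letter from A down to G.
A minor second spans 1 semitone, so from A#5 the target pitch is G##5.

G##5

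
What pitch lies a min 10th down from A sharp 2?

F double-sharp 1

Counting three letter names plus an octave down from A lands on F.
Moving 15 semitones down from A#2 (the size of a minor tenth) reaches F##1.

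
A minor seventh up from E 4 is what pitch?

Seven letter names up from E: D.
Moving 10 semitones up from E4 (the size of a minor seventh) reaches D5.

D 5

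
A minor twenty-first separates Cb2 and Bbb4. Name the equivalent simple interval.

Each octave removed subtracts seven from the number: 21 − 14 = 7.
That makes a minor twenty-first a compound minor seventh — 2 octaves plus a minor seventh.

m7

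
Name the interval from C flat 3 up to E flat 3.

major 3rd

C to E spans three letter names (C-D-E), so the interval is some kind of third.
The major third spans 4 semitones, and Cb3 to Eb3 is exactly 4 semitones — so this is a major third.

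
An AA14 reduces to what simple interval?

doubly augmented seventh

Subtracting seven from the interval number removes an octave: 14 − 7 = 7.
That makes a doubly augmented fourteenth a compound doubly augmented seventh — an octave plus a doubly augmented seventh.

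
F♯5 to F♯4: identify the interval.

perfect octave

Descending from F#5 to F#4 is the same interval as ascending F#4 to F#5.
F to F is the same letter name, plus an octave, so the interval is some kind of octave.
The perfect octave spans 12 semitones, and F#4 to F#5 is exactly 12 semitones — so this is a perfect octave.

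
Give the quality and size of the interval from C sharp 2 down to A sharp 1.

minor 3rd

Descending from C#2 to A#1 is the same interval as ascending A#1 to C#2.
A to C spans three letter names (A-B-C): a third.
At 3 semitones, A#1→C#2 falls one short of a major third: minor.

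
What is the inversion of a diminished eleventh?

First reduce the compound diminished eleventh to its simple form, a diminished fourth.
Inverted interval numbers add to nine, so a fourth pairs with a fifth (4 + 5 = 9).
And diminished becomes augmented under inversion, so we get an augmented fifth.

augmented 5th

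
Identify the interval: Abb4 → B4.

A to B spans two letter names (A-B) — that makes it a second of some quality.
The major second is 2 semitones; here we have 4, two semitones wider: doubly augmented.

doubly augmented second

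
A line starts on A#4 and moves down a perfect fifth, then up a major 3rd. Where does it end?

Down a perfect fifth from A#4: D#4 (7 semitones down).
D#4 up a major third → F##4 (4 semitones).

F##4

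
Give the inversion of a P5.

perfect fourth

Interval numbers invert to sum to nine: 5 + 4 = 9, so a fifth inverts to a fourth.
The quality also flips — perfect stays perfect — giving a perfect fourth.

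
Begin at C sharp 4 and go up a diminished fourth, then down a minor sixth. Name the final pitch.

A 3

A diminished fourth up from C#4 is F4.
A minor sixth down from F4 is A3.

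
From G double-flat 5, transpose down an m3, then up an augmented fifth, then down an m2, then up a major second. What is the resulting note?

B 5

Gbb5 down a minor third → Ebb5 (3 semitones).
An augmented fifth up from Ebb5 is Bb5.
Down a minor second from Bb5: A5 (1 semitone down).
A major second up from A5 is B5.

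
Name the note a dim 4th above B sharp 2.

Counting four letter names up from B lands on E.
Moving 4 semitones up from B#2 (the size of a diminished fourth) reaches E3.

E 3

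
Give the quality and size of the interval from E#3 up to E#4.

perfect octave

E to E is the same letter name, plus an octave, so the interval is some kind of octave.
E#3 to E#4 is 12 semitones, matching the perfect octave exactly, so the quality is perfect.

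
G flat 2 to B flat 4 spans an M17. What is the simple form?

major 3rd

Each octave removed subtracts seven from the number: 17 − 14 = 3.
So a major seventeenth is 2 octaves plus a major third. The quality is unchanged.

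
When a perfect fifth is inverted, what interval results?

Inverted interval numbers add to nine, so a fifth pairs with a fourth (5 + 4 = 9).
Quality inverts too: perfect stays perfect. That makes the inversion a perfect fourth.

P4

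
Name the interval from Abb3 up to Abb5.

A to A is the same letter name, plus 2 octaves: a fifteenth.
The perfect fifteenth spans 24 semitones, and Abb3 to Abb5 is exactly 24 semitones — so this is a perfect fifteenth.
(Equivalently, a compound perfect octave: a perfect octave plus an octave.)

perfect fifteenth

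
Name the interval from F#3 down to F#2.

perfect 8th

Descending from F#3 to F#2 is the same interval as ascending F#2 to F#3.
F to F is the same letter name, plus an octave: an octave.
Counting semitones, F#2→F#3 is 12, which is the perfect octave.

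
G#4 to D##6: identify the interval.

A12

G to D spans five letter names (G-A-B-C-D), plus an octave: a twelfth.
G#4 to D##6 spans 20 semitones — one semitone wider than the perfect twelfth (19) — giving an augmented twelfth.
(Equivalently, a compound augmented fifth: an augmented fifth plus an octave.)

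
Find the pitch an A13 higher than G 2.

E-sharp 4

Counting six letter names plus an octave up from G lands on E.
An augmented thirteenth is 22 semitones; 22 semitones up from G2 gives E#4.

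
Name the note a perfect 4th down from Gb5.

Db5

Counting four letter names down from G lands on D.
Moving 5 semitones down from Gb5 (the size of a perfect fourth) reaches Db5.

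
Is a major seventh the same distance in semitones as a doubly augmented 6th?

Both span 11 semitones: a major seventh and a doubly augmented sixth are the same chromatic distance.

Yes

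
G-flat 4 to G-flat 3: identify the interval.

Descending from Gb4 to Gb3 is the same interval as ascending Gb3 to Gb4.
G to G is the same letter name, plus an octave — that makes it an octave of some quality.
Counting semitones, Gb3→Gb4 is 12, which is the perfect octave.

P8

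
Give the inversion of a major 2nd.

minor seventh

Interval numbers invert to sum to nine: 2 + 7 = 9, so a second inverts to a seventh.
Quality inverts too: major becomes minor. That makes the inversion a minor seventh.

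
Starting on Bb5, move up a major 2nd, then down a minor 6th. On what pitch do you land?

E5

A major second up from Bb5 is C6.
Down a minor sixth from C6: E5 (8 semitones down).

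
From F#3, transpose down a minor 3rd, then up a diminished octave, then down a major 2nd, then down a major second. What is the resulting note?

Down a minor third from F#3: D#3 (3 semitones down).
Up a diminished octave from D#3: D4 (11 semitones up).
D4 down a major second → C4 (2 semitones).
A major second down from C4 is Bb3.

Bb3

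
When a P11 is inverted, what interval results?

First reduce the compound perfect eleventh to its simple form, a perfect fourth.
Inverted interval numbers add to nine, so a fourth pairs with a fifth (4 + 5 = 9).
Quality inverts too: perfect stays perfect. That makes the inversion a perfect fifth.

perfect 5th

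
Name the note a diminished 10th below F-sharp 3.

Three letters down from F (plus an octave) reaches D.
Moving 14 semitones down from F#3 (the size of a diminished tenth) reaches D##2.

D-double-sharp 2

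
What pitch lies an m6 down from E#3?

Six letter names down from E: G.
A minor sixth spans 8 semitones, so from E#3 the target pitch is G##2.

G##2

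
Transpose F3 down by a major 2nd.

Eb3

Two letter names down from F: E.
A major second is 2 semitones; 2 semitones down from F3 gives Eb3.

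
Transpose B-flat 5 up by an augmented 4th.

E 6

The fourth takes the letter from B up to E.
An augmented fourth spans 6 semitones, so from Bb5 the target pitch is E6.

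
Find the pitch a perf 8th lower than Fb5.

The letter stays F (same as the start), shifted an octave down.
A perfect octave is 12 semitones; 12 semitones down from Fb5 gives Fb4.

Fb4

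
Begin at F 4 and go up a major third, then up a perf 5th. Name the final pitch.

E 5

A major third up from F4 is A4.
A4 up a perfect fifth → E5 (7 semitones).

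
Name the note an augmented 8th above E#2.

The letter stays E (same as the start), shifted an octave up.
Moving 13 semitones up from E#2 (the size of an augmented octave) reaches E##3.

E##3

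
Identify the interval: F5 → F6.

F to F is the same letter name, plus an octave: an octave.
The perfect octave spans 12 semitones, and F5 to F6 is exactly 12 semitones — so this is a perfect octave.

perfect octave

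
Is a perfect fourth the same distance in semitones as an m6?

A perfect fourth is 5 semitones but a minor sixth is 8 semitones — different sizes.

No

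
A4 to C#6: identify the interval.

A to C spans three letter names (A-B-C), plus an octave — that makes it a tenth of some quality.
A4 to C#6 is 16 semitones, matching the major tenth exactly, so the quality is major.
(Equivalently, a compound major third: a major third plus an octave.)

major tenth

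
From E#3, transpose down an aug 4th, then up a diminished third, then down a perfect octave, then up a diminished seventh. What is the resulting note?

Down an augmented fourth from E#3: B2 (6 semitones down).
B2 up a diminished third → Db3 (2 semitones).
Db3 down a perfect octave → Db2 (12 semitones).
Up a diminished seventh from Db2: Cbb3 (9 semitones up).

Cbb3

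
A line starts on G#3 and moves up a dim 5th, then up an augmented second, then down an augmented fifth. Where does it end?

Up a diminished fifth from G#3: D4 (6 semitones up).
An augmented second up from D4 is E#4.
Down an augmented fifth from E#4: A3 (8 semitones down).

A3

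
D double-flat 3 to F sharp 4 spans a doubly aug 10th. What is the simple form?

doubly augmented third

Take out an octave (7 from the number): 10 − 7 = 3.
Quality carries through unchanged, so the simple form is a doubly augmented third.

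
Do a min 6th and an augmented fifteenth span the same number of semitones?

No

8 semitones (minor sixth) vs 25 semitones (augmented fifteenth): not equal.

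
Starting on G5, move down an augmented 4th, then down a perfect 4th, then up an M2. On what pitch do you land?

An augmented fourth down from G5 is Db5.
Down a perfect fourth from Db5: Ab4 (5 semitones down).
Ab4 up a major second → Bb4 (2 semitones).

Bb4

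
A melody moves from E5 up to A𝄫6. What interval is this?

E to A spans four letter names (E-F-G-A), plus an octave — that makes it an eleventh of some quality.
The perfect eleventh is 17 semitones; here we have 15, two semitones narrower: doubly diminished.
(Equivalently, a compound doubly diminished fourth: a doubly diminished fourth plus an octave.)

dd11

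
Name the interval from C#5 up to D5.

C to D spans two letter names (C-D) — that makes it a second of some quality.
C#5 to D5 is 1 semitone, a half step short of the major second (2), so this is minor.

minor second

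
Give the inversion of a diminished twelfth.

A4

First reduce the compound diminished twelfth to its simple form, a diminished fifth.
The rule of nine gives the new number: 9 − 5 = 4, so a fifth becomes a fourth.
And diminished becomes augmented under inversion, so we get an augmented fourth.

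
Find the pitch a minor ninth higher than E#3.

Two letters up from E (plus an octave) reaches F.
Moving 13 semitones up from E#3 (the size of a minor ninth) reaches F#4.

F#4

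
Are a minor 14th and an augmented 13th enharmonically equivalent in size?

Yes

A minor fourteenth spans 22 semitones, and an augmented thirteenth also spans 22 semitones — they're enharmonic.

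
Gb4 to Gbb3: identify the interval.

augmented 8th

Descending from Gb4 to Gbb3 is the same interval as ascending Gbb3 to Gb4.
G to G is the same letter name, plus an octave, so the interval is some kind of octave.
A perfect octave would be 12 semitones; Gbb3 to Gb4 is 13, one semitone wider, so the interval is augmented.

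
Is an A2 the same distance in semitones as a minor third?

Yes

An augmented second spans 3 semitones, and a minor third also spans 3 semitones — they're enharmonic.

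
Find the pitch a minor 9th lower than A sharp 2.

Counting two letter names plus an octave down from A lands on G.
Moving 13 semitones down from A#2 (the size of a minor ninth) reaches G##1.

G double-sharp 1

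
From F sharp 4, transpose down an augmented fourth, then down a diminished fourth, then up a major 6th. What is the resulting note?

E sharp 4

An augmented fourth down from F#4 is C4.
A diminished fourth down from C4 is G#3.
Up a major sixth from G#3: E#4 (9 semitones up).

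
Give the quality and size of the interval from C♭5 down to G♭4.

Descending from Cb5 to Gb4 is the same interval as ascending Gb4 to Cb5.
G to C spans four letter names (G-A-B-C): a fourth.
Gb4 to Cb5 is 5 semitones, matching the perfect fourth exactly, so the quality is perfect.

perfect fourth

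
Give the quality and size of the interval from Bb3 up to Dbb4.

diminished third

B to D spans three letter names (B-C-D) — that makes it a third of some quality.
The major third is 4 semitones; here we have 2, two semitones narrower: diminished.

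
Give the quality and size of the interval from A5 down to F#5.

Descending from A5 to F#5 is the same interval as ascending F#5 to A5.
F to A spans three letter names (F-G-A): a third.
At 3 semitones, F#5→A5 falls one short of a major third: minor.

minor third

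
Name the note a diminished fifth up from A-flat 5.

The fifth takes the letter from A up to E.
Moving 6 semitones up from Ab5 (the size of a diminished fifth) reaches Ebb6.

E-double-flat 6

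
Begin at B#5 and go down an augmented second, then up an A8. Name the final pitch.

A#6

B#5 down an augmented second → A5 (3 semitones).
Up an augmented octave from A5: A#6 (13 semitones up).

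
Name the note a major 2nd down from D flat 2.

Counting two letter names down from D lands on C.
Moving 2 semitones down from Db2 (the size of a major second) reaches Cb2.

C flat 2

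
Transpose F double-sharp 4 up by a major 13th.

Six letters up from F (plus an octave) reaches D.
A major thirteenth spans 21 semitones, so from F##4 the target pitch is D##6.

D double-sharp 6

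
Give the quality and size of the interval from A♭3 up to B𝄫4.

minor ninth

A to B spans two letter names (A-B), plus an octave, so the interval is some kind of ninth.
Ab3 to Bbb4 is 13 semitones, a half step short of the major ninth (14), so this is minor.
(Equivalently, a compound minor second: a minor second plus an octave.)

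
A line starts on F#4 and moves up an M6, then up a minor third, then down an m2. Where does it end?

E#5

A major sixth up from F#4 is D#5.
D#5 up a minor third → F#5 (3 semitones).
Down a minor second from F#5: E#5 (1 semitone down).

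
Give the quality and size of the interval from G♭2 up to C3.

G to C spans four letter names (G-A-B-C): a fourth.
A perfect fourth would be 5 semitones; Gb2 to C3 is 6, one semitone wider, so the interval is augmented.

A4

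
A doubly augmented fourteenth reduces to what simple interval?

doubly augmented 7th

Subtracting seven from the interval number removes an octave: 14 − 7 = 7.
That makes a doubly augmented fourteenth a compound doubly augmented seventh — an octave plus a doubly augmented seventh.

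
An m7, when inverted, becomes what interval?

M2

The rule of nine gives the new number: 9 − 7 = 2, so a seventh becomes a second.
Quality inverts too: minor becomes major. That makes the inversion a major second.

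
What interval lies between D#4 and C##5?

D to C spans seven letter names (D-E-F-G-A-B-C) — that makes it a seventh of some quality.
Counting semitones, D#4→C##5 is 11, which is the major seventh.

major seventh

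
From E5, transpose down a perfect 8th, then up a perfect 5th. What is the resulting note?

B4

A perfect octave down from E5 is E4.
E4 up a perfect fifth → B4 (7 semitones).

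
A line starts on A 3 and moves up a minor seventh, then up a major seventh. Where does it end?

A minor seventh up from A3 is G4.
Up a major seventh from G4: F#5 (11 semitones up).

F sharp 5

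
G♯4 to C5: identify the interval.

G to C spans four letter names (G-A-B-C): a fourth.
G#4 to C5 spans 4 semitones — one semitone narrower than the perfect fourth (5) — giving a diminished fourth.

diminished fourth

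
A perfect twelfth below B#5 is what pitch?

E#4

The twelfth's letter: B down five letter names plus an octave → E.
A perfect twelfth is 19 semitones; 19 semitones down from B#5 gives E#4.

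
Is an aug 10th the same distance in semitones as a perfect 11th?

Yes

An augmented tenth = 17 semitones = a perfect eleventh; enharmonically equal.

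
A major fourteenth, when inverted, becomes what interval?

First reduce the compound major fourteenth to its simple form, a major seventh.
Interval numbers invert to sum to nine: 7 + 2 = 9, so a seventh inverts to a second.
The quality also flips — major becomes minor — giving a minor second.

minor second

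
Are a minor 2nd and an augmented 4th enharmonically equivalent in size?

A minor second is 1 semitone but an augmented fourth is 6 semitones — different sizes.

No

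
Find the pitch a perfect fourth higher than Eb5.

The fourth takes the letter from E up to A.
A perfect fourth is 5 semitones; 5 semitones up from Eb5 gives Ab5.

Ab5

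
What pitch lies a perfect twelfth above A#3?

The twelfth's letter: A up five letter names plus an octave → E.
Moving 19 semitones up from A#3 (the size of a perfect twelfth) reaches E#5.

E#5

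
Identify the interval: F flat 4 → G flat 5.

F to G spans two letter names (F-G), plus an octave — that makes it a ninth of some quality.
The major ninth spans 14 semitones, and Fb4 to Gb5 is exactly 14 semitones — so this is a major ninth.
(Equivalently, a compound major second: a major second plus an octave.)

major 9th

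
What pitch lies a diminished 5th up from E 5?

B-flat 5

Five letter names up from E: B.
A diminished fifth is 6 semitones; 6 semitones up from E5 gives Bb5.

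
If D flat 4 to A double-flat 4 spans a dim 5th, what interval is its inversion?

The rule of nine gives the new number: 9 − 5 = 4, so a fifth becomes a fourth.
And diminished becomes augmented under inversion, so we get an augmented fourth.

augmented fourth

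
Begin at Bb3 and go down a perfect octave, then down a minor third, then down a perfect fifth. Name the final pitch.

C2

Bb3 down a perfect octave → Bb2 (12 semitones).
Bb2 down a minor third → G2 (3 semitones).
Down a perfect fifth from G2: C2 (7 semitones down).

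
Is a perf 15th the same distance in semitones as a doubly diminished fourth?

24 semitones (perfect fifteenth) vs 3 semitones (doubly diminished fourth): not equal.

No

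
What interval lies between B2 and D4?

B to D spans three letter names (B-C-D), plus an octave: a tenth.
B2 to D4 is 15 semitones, a half step short of the major tenth (16), so this is minor.
(Equivalently, a compound minor third: a minor third plus an octave.)

minor tenth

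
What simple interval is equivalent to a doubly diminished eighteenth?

Take out 2 octaves (14 from the number): 18 − 14 = 4.
Quality carries through unchanged, so the simple form is a doubly diminished fourth.

doubly diminished fourth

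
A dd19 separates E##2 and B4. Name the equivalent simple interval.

dd5

Subtracting seven from the interval number removes an octave: 19 − 14 = 5.
That makes a doubly diminished nineteenth a compound doubly diminished fifth — 2 octaves plus a doubly diminished fifth.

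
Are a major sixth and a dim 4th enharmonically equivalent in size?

No

A major sixth spans 9 semitones; a diminished fourth spans 4 semitones. They differ by 5.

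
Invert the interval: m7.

Inverted interval numbers add to nine, so a seventh pairs with a second (7 + 2 = 9).
The quality also flips — minor becomes major — giving a major second.

M2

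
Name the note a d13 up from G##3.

Six letters up from G (plus an octave) reaches E.
A diminished thirteenth spans 19 semitones, so from G##3 the target pitch is E5.

E5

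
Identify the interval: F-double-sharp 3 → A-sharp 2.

major sixth

Descending from F##3 to A#2 is the same interval as ascending A#2 to F##3.
A to F spans six letter names (A-B-C-D-E-F), so the interval is some kind of sixth.
A#2 to F##3 is 9 semitones, matching the major sixth exactly, so the quality is major.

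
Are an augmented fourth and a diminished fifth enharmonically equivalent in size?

An augmented fourth spans 6 semitones, and a diminished fifth also spans 6 semitones — they're enharmonic.

Yes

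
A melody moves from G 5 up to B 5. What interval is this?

G to B spans three letter names (G-A-B) — that makes it a third of some quality.
Counting semitones, G5→B5 is 4, which is the major third.

major third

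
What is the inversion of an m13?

First reduce the compound minor thirteenth to its simple form, a minor sixth.
The rule of nine gives the new number: 9 − 6 = 3, so a sixth becomes a third.
The quality also flips — minor becomes major — giving a major third.

M3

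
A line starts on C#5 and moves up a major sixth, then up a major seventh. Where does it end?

G##6

A major sixth up from C#5 is A#5.
A#5 up a major seventh → G##6 (11 semitones).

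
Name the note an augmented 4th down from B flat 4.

F flat 4

Counting four letter names down from B lands on F.
An augmented fourth spans 6 semitones, so from Bb4 the target pitch is Fb4.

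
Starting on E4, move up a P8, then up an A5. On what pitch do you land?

B#5

E4 up a perfect octave → E5 (12 semitones).
An augmented fifth up from E5 is B#5.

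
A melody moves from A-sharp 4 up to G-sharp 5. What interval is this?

A to G spans seven letter names (A-B-C-D-E-F-G): a seventh.
A#4 to G#5 is 10 semitones, a half step short of the major seventh (11), so this is minor.

minor seventh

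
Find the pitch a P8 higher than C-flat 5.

C-flat 6

For an octave the letter name doesn't change: still C, an octave up.
A perfect octave is 12 semitones; 12 semitones up from Cb5 gives Cb6.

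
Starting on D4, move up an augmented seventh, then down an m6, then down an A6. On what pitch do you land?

D4 up an augmented seventh → C##5 (12 semitones).
Down a minor sixth from C##5: E##4 (8 semitones down).
E##4 down an augmented sixth → G#3 (10 semitones).

G#3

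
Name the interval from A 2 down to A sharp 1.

Descending from A2 to A#1 is the same interval as ascending A#1 to A2.
A to A is the same letter name, plus an octave: an octave.
The perfect octave is 12 semitones; here we have 11, one semitone narrower: diminished.

diminished octave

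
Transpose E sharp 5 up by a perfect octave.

E sharp 6

An octave keeps the letter name E, an octave up from E.
A perfect octave spans 12 semitones, so from E#5 the target pitch is E#6.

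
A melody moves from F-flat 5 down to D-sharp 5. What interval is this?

doubly diminished 3rd

Descending from Fb5 to D#5 is the same interval as ascending D#5 to Fb5.
D to F spans three letter names (D-E-F): a third.
The major third is 4 semitones; here we have 1, three semitones narrower: doubly diminished.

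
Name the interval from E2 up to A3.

E to A spans four letter names (E-F-G-A), plus an octave — that makes it an eleventh of some quality.
The perfect eleventh spans 17 semitones, and E2 to A3 is exactly 17 semitones — so this is a perfect eleventh.
(Equivalently, a compound perfect fourth: a perfect fourth plus an octave.)

perfect eleventh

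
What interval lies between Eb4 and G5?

E to G spans three letter names (E-F-G), plus an octave — that makes it a tenth of some quality.
The major tenth spans 16 semitones, and Eb4 to G5 is exactly 16 semitones — so this is a major tenth.
(Equivalently, a compound major third: a major third plus an octave.)

M10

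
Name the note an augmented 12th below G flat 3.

C double-flat 2

The twelfth's letter: G down five letter names plus an octave → C.
Moving 20 semitones down from Gb3 (the size of an augmented twelfth) reaches Cbb2.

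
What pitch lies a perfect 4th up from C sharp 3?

F sharp 3

The fourth takes the letter from C up to F.
A perfect fourth is 5 semitones; 5 semitones up from C#3 gives F#3.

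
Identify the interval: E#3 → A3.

E to A spans four letter names (E-F-G-A) — that makes it a fourth of some quality.
E#3 to A3 spans 4 semitones — one semitone narrower than the perfect fourth (5) — giving a diminished fourth.

d4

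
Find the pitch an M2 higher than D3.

Counting two letter names up from D lands on E.
A major second spans 2 semitones, so from D3 the target pitch is E3.

E3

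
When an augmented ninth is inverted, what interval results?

First reduce the compound augmented ninth to its simple form, an augmented second.
Inverted interval numbers add to nine, so a second pairs with a seventh (2 + 7 = 9).
Quality inverts too: augmented becomes diminished. That makes the inversion a diminished seventh.

d7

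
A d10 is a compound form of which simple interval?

diminished third

Subtracting seven from the interval number removes an octave: 10 − 7 = 3.
So a diminished tenth is an octave plus a diminished third. The quality is unchanged.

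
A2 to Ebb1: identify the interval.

doubly augmented eleventh

Descending from A2 to Ebb1 is the same interval as ascending Ebb1 to A2.
E to A spans four letter names (E-F-G-A), plus an octave, so the interval is some kind of eleventh.
The perfect eleventh is 17 semitones; here we have 19, two semitones wider: doubly augmented.
(Equivalently, a compound doubly augmented fourth: a doubly augmented fourth plus an octave.)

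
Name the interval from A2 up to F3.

minor sixth

A to F spans six letter names (A-B-C-D-E-F) — that makes it a sixth of some quality.
At 8 semitones, A2→F3 falls one short of a major sixth: minor.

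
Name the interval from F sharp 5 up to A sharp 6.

major tenth

F to A spans three letter names (F-G-A), plus an octave, so the interval is some kind of tenth.
Counting semitones, F#5→A#6 is 16, which is the major tenth.
(Equivalently, a compound major third: a major third plus an octave.)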